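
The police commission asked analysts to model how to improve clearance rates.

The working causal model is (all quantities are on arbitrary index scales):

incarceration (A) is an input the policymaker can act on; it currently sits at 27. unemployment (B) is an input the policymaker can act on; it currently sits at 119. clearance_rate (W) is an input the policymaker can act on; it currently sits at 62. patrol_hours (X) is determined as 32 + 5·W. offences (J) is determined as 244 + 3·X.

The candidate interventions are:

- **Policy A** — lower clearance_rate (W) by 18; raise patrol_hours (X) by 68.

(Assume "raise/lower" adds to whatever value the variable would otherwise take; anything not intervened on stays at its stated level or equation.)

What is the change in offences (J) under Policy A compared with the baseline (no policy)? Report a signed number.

-66

Baseline:
  W = 62
  X = 32 + 5·62 = 342
  J = 244 + 3·342 = 1270
Policy A (W − 18, X + 68):
  W = 62 − 18 = 44
  X = 32 + 5·44 (+68 from intervention) = 320
  J = 244 + 3·320 = 1204
Change in J: 1204 − 1270 = -66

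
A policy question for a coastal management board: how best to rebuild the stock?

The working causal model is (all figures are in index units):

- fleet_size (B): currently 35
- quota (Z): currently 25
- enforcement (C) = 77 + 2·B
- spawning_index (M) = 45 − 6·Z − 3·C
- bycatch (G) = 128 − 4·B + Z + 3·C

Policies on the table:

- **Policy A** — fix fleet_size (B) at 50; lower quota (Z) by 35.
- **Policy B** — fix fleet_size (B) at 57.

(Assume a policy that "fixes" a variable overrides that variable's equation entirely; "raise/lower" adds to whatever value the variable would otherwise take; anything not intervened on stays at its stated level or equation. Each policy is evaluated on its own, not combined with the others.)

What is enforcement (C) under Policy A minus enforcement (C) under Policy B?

-14

Policy A (B := 50, Z − 35):
  B = 50
  C = 77 + 2·50 = 177
Policy B (B := 57):
  B = 57
  C = 77 + 2·57 = 191
C: 177 − 191 = -14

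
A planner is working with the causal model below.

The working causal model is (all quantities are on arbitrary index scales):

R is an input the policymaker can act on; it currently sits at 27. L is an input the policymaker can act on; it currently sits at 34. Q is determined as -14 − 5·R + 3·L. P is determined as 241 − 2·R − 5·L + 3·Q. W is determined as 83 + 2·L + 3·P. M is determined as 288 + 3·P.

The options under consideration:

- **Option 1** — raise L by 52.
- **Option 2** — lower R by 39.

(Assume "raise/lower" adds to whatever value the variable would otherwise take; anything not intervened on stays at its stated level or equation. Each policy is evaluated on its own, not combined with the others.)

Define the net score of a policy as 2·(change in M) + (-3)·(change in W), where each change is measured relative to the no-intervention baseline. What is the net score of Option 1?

-936

Baseline:
  R = 27
  L = 34
  Q = -14 − 5·27 + 3·34 = -47
  P = 241 − 2·27 − 5·34 + 3·(-47) = -124
  W = 83 + 2·34 + 3·(-124) = -221
  M = 288 + 3·(-124) = -84
Option 1 (L + 52):
  R = 27
  L = 34 + 52 = 86
  Q = -14 − 5·27 + 3·86 = 109
  P = 241 − 2·27 − 5·86 + 3·109 = 84
  W = 83 + 2·86 + 3·84 = 507
  M = 288 + 3·84 = 540
ΔM = 540 − (-84) = 624; ΔW = 507 − (-221) = 728
Score = 2·624 + (-3)·728 = -936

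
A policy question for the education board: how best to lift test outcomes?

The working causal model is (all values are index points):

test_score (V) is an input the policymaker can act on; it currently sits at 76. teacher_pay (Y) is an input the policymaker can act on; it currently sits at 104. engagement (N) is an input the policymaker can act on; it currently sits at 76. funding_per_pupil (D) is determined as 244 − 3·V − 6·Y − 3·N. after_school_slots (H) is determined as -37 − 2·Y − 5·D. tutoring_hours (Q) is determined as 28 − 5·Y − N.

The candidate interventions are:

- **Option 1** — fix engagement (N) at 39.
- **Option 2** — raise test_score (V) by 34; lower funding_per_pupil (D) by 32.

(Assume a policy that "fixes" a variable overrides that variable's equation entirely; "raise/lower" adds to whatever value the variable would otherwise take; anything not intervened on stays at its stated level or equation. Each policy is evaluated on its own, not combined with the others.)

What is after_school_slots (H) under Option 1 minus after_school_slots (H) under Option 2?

-1225

Option 1 (N := 39):
  V = 76
  Y = 104
  N = 39
  D = 244 − 3·76 − 6·104 − 3·39 = -725
  H = -37 − 2·104 − 5·(-725) = 3380
Option 2 (V + 34, D − 32):
  V = 76 + 34 = 110
  Y = 104
  N = 76
  D = 244 − 3·110 − 6·104 − 3·76 (−32 from intervention) = -970
  H = -37 − 2·104 − 5·(-970) = 4605
H: 3380 − 4605 = -1225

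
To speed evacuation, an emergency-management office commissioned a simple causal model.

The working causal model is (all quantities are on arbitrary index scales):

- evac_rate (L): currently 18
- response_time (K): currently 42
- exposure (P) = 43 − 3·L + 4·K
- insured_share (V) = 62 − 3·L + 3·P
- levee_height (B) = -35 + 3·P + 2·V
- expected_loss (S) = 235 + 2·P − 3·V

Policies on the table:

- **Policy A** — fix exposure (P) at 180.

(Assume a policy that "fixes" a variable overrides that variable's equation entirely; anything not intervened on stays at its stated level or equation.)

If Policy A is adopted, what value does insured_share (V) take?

Policy A (P := 180):
  L = 18
  K = 42
  P = 180
  V = 62 − 3·18 + 3·180 = 548

548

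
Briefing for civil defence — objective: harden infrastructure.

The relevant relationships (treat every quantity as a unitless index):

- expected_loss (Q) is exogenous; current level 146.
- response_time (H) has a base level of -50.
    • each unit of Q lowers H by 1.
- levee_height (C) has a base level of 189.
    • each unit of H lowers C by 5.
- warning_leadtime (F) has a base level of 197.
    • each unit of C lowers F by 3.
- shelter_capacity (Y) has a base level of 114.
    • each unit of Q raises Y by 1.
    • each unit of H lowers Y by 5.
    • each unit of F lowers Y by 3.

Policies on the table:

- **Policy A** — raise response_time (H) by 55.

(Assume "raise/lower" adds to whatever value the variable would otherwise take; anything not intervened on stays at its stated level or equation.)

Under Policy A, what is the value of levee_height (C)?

894

Policy A (H + 55):
  Q = 146
  H = -50 − 146 (+55 from intervention) = -141
  C = 189 − 5·(-141) = 894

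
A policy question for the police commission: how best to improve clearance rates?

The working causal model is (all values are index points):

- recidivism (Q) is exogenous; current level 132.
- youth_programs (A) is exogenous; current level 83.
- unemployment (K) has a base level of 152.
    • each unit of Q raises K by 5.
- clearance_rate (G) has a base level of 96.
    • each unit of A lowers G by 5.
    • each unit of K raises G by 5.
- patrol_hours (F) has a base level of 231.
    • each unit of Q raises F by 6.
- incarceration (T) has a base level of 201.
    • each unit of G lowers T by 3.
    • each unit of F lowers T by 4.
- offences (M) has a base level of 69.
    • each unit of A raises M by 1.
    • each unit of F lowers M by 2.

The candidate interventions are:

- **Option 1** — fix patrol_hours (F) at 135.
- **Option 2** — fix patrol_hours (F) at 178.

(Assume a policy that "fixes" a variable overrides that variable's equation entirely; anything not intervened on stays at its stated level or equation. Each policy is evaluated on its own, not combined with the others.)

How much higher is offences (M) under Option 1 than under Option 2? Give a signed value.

86

Option 1 (F := 135):
  Q = 132
  A = 83
  F = 135
  M = 69 + 83 − 2·135 = -118
Option 2 (F := 178):
  Q = 132
  A = 83
  F = 178
  M = 69 + 83 − 2·178 = -204
M: -118 − (-204) = 86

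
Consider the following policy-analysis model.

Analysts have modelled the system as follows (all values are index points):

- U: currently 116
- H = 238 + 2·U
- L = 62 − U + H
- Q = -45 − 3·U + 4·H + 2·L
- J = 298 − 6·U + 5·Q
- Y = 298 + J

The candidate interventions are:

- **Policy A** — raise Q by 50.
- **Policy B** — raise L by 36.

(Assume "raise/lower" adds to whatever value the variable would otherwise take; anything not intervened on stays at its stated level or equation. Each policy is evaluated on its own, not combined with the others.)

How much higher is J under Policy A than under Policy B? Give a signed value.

Policy A (Q + 50):
  U = 116
  H = 238 + 2·116 = 470
  L = 62 − 116 + 470 = 416
  Q = -45 − 3·116 + 4·470 + 2·416 (+50 from intervention) = 2369
  J = 298 − 6·116 + 5·2369 = 11447
Policy B (L + 36):
  U = 116
  H = 238 + 2·116 = 470
  L = 62 − 116 + 470 (+36 from intervention) = 452
  Q = -45 − 3·116 + 4·470 + 2·452 = 2391
  J = 298 − 6·116 + 5·2391 = 11557
J: 11447 − 11557 = -110

-110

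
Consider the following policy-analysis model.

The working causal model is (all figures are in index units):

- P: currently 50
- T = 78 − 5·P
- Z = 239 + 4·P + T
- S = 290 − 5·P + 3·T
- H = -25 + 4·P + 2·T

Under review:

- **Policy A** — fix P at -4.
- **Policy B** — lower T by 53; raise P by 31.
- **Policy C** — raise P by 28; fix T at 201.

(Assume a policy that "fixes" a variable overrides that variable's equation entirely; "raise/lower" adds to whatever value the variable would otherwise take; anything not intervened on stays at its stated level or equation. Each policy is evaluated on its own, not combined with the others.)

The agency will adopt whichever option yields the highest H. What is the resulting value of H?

689

Policy A (P := -4):
  P = -4
  T = 78 − 5·(-4) = 98
  H = -25 + 4·(-4) + 2·98 = 155
Policy B (T − 53, P + 31):
  P = 50 + 31 = 81
  T = 78 − 5·81 (−53 from intervention) = -380
  H = -25 + 4·81 + 2·(-380) = -461
Policy C (P + 28, T := 201):
  P = 50 + 28 = 78
  T = 201
  H = -25 + 4·78 + 2·201 = 689
Comparing — Policy A: H=155, Policy B: H=-461, Policy C: H=689. Highest is 689 (Policy C).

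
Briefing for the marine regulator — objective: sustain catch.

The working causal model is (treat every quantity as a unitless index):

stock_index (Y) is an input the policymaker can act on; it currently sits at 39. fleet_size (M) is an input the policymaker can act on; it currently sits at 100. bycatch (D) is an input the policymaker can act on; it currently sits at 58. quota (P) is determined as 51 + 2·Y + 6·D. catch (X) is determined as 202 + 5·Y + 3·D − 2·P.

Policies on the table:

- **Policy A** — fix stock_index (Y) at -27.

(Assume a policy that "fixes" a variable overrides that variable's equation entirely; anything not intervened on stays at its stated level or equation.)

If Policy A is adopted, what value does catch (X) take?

-449

Policy A (Y := -27):
  Y = -27
  D = 58
  P = 51 + 2·(-27) + 6·58 = 345
  X = 202 + 5·(-27) + 3·58 − 2·345 = -449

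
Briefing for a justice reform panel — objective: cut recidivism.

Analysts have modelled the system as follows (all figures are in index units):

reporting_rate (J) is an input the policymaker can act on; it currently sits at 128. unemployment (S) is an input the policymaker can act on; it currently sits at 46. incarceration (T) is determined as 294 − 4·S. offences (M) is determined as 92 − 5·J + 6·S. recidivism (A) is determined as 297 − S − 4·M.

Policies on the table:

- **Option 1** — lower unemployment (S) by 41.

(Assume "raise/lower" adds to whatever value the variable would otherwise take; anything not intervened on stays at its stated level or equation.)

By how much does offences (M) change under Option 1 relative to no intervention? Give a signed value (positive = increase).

-246

Baseline:
  J = 128
  S = 46
  M = 92 − 5·128 + 6·46 = -272
Option 1 (S − 41):
  J = 128
  S = 46 − 41 = 5
  M = 92 − 5·128 + 6·5 = -518
Change in M: -518 − (-272) = -246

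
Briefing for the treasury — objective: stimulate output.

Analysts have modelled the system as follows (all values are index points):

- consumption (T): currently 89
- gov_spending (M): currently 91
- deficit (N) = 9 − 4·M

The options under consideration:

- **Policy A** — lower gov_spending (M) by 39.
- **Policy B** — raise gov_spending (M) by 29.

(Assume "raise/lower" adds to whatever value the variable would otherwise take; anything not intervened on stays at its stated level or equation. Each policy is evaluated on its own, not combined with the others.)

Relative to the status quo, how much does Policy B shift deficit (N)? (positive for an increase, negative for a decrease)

Baseline:
  M = 91
  N = 9 − 4·91 = -355
Policy B (M + 29):
  M = 91 + 29 = 120
  N = 9 − 4·120 = -471
Change in N: -471 − (-355) = -116

-116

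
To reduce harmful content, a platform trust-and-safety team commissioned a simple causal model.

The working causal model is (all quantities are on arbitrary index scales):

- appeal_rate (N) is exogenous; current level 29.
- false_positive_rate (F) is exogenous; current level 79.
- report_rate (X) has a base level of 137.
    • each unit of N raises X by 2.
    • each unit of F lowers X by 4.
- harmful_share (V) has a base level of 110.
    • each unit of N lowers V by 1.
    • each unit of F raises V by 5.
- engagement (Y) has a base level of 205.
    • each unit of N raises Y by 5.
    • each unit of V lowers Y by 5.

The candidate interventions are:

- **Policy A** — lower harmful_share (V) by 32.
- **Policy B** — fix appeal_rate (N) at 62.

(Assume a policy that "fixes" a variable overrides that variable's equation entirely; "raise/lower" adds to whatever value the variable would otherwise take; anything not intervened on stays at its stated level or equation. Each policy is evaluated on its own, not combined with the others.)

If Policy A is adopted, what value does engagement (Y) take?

Policy A (V − 32):
  N = 29
  F = 79
  V = 110 − 29 + 5·79 (−32 from intervention) = 444
  Y = 205 + 5·29 − 5·444 = -1870

-1870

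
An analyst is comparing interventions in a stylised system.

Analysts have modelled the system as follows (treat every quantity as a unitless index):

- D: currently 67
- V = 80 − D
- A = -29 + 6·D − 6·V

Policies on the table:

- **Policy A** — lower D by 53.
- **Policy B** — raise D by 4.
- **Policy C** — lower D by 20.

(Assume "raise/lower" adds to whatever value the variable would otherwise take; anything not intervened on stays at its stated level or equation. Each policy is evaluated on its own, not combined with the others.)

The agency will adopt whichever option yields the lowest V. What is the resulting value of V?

Policy A (D − 53):
  D = 67 − 53 = 14
  V = 80 − 14 = 66
Policy B (D + 4):
  D = 67 + 4 = 71
  V = 80 − 71 = 9
Policy C (D − 20):
  D = 67 − 20 = 47
  V = 80 − 47 = 33
Comparing — Policy A: V=66, Policy B: V=9, Policy C: V=33. Lowest is 9 (Policy B).

9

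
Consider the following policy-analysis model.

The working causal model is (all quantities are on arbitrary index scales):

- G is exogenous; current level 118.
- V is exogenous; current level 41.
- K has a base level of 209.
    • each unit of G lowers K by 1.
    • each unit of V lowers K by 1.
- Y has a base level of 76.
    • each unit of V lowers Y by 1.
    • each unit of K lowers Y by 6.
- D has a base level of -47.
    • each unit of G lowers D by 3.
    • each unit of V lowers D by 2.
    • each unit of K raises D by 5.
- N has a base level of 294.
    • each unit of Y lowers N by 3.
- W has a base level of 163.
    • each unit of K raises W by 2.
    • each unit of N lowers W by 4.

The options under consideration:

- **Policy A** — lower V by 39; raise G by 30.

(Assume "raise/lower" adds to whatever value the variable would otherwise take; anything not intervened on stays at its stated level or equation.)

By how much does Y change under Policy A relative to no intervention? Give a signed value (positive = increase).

Baseline:
  G = 118
  V = 41
  K = 209 − 118 − 41 = 50
  Y = 76 − 41 − 6·50 = -265
Policy A (V − 39, G + 30):
  G = 118 + 30 = 148
  V = 41 − 39 = 2
  K = 209 − 148 − 2 = 59
  Y = 76 − 2 − 6·59 = -280
Change in Y: -280 − (-265) = -15

-15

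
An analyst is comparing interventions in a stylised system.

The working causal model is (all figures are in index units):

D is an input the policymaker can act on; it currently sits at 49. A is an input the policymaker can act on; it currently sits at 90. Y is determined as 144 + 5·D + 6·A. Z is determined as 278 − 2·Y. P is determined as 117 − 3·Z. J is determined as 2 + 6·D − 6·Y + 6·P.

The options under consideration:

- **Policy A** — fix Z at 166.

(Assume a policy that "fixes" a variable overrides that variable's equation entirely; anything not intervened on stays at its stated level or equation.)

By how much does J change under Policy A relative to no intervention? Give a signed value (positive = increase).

Baseline:
  D = 49
  A = 90
  Y = 144 + 5·49 + 6·90 = 929
  Z = 278 − 2·929 = -1580
  P = 117 − 3·(-1580) = 4857
  J = 2 + 6·49 − 6·929 + 6·4857 = 23864
Policy A (Z := 166):
  D = 49
  A = 90
  Y = 144 + 5·49 + 6·90 = 929
  Z = 166
  P = 117 − 3·166 = -381
  J = 2 + 6·49 − 6·929 + 6·(-381) = -7564
Change in J: -7564 − 23864 = -31428

-31428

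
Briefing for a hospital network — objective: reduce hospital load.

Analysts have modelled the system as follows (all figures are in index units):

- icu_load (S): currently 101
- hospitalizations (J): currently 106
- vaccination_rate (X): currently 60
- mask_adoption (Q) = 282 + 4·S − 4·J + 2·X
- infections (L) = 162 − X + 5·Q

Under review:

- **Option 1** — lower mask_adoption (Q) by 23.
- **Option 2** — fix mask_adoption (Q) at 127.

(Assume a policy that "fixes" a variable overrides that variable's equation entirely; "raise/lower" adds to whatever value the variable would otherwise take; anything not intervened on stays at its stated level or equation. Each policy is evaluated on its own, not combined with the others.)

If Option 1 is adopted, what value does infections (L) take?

Option 1 (Q − 23):
  S = 101
  J = 106
  X = 60
  Q = 282 + 4·101 − 4·106 + 2·60 (−23 from intervention) = 359
  L = 162 − 60 + 5·359 = 1897

1897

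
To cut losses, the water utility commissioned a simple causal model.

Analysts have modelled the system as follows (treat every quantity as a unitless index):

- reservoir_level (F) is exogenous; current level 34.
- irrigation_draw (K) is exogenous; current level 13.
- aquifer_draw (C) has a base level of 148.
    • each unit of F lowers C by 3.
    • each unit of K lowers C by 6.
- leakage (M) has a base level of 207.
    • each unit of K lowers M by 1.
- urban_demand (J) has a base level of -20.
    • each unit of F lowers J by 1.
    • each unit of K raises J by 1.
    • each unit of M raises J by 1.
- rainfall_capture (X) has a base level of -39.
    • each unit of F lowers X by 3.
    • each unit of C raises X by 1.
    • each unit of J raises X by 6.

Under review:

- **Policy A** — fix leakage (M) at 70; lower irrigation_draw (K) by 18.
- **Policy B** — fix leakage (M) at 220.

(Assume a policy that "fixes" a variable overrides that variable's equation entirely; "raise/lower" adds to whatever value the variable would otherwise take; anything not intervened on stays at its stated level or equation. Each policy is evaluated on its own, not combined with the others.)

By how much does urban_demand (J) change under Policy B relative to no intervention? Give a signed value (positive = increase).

Baseline:
  F = 34
  K = 13
  M = 207 − 13 = 194
  J = -20 − 34 + 13 + 194 = 153
Policy B (M := 220):
  F = 34
  K = 13
  M = 220
  J = -20 − 34 + 13 + 220 = 179
Change in J: 179 − 153 = 26

26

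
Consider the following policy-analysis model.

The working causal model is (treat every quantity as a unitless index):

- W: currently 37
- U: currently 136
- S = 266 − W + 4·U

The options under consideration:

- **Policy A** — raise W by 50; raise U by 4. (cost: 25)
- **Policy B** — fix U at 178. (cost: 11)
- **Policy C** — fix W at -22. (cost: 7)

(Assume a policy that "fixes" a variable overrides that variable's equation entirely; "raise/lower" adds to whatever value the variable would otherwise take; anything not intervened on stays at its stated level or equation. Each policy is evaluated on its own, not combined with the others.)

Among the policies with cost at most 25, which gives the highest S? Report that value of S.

941

Policy A (W + 50, U + 4):
  W = 37 + 50 = 87
  U = 136 + 4 = 140
  S = 266 − 87 + 4·140 = 739
Policy B (U := 178):
  W = 37
  U = 178
  S = 266 − 37 + 4·178 = 941
Policy C (W := -22):
  W = -22
  U = 136
  S = 266 − (-22) + 4·136 = 832
Comparing — Policy A: S=739, Policy B: S=941, Policy C: S=832. Highest is 941 (Policy B).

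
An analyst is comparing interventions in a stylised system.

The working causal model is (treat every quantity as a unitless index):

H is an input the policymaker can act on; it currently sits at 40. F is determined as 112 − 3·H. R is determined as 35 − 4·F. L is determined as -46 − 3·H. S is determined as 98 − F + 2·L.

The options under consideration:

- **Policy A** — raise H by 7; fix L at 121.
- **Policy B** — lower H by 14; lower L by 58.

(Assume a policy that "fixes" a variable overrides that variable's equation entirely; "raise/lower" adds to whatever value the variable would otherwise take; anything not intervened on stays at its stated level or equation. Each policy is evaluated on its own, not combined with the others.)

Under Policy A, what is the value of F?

-29

Policy A (H + 7, L := 121):
  H = 40 + 7 = 47
  F = 112 − 3·47 = -29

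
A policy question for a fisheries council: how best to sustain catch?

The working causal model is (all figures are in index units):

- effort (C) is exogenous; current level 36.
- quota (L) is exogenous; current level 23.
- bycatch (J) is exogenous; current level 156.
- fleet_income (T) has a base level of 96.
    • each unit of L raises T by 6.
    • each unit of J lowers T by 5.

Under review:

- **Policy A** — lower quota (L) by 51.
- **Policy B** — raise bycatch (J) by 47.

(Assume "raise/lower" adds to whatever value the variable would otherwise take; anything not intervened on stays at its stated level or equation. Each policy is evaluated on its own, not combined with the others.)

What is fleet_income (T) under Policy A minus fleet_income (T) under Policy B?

Policy A (L − 51):
  L = 23 − 51 = -28
  J = 156
  T = 96 + 6·(-28) − 5·156 = -852
Policy B (J + 47):
  L = 23
  J = 156 + 47 = 203
  T = 96 + 6·23 − 5·203 = -781
T: -852 − (-781) = -71

-71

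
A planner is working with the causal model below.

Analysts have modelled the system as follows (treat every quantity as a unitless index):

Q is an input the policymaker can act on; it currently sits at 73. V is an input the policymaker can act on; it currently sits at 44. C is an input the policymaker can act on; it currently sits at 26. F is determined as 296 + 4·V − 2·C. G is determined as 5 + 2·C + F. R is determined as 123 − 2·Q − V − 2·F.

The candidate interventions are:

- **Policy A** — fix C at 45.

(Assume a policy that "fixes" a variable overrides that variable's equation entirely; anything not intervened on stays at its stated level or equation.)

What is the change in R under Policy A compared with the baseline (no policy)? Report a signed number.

76

Baseline:
  Q = 73
  V = 44
  C = 26
  F = 296 + 4·44 − 2·26 = 420
  R = 123 − 2·73 − 44 − 2·420 = -907
Policy A (C := 45):
  Q = 73
  V = 44
  C = 45
  F = 296 + 4·44 − 2·45 = 382
  R = 123 − 2·73 − 44 − 2·382 = -831
Change in R: -831 − (-907) = 76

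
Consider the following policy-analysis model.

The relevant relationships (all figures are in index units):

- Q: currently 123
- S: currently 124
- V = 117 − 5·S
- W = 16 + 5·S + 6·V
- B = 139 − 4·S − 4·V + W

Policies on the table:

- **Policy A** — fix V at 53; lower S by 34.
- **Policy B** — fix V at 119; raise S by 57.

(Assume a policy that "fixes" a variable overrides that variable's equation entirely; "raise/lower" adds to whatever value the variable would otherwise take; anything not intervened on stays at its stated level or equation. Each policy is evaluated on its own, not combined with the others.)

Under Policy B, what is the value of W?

Policy B (V := 119, S + 57):
  S = 124 + 57 = 181
  V = 119
  W = 16 + 5·181 + 6·119 = 1635

1635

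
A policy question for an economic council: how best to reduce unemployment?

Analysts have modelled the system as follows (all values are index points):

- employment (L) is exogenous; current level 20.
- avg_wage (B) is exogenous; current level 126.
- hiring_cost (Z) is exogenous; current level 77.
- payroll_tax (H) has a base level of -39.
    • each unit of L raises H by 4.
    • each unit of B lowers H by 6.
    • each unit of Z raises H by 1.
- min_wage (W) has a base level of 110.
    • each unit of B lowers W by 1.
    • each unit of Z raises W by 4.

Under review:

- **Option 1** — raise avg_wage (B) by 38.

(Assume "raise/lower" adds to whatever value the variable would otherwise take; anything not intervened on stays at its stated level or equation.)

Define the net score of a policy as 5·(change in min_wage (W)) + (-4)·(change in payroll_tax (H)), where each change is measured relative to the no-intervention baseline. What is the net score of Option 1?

722

Baseline:
  L = 20
  B = 126
  Z = 77
  H = -39 + 4·20 − 6·126 + 77 = -638
  W = 110 − 126 + 4·77 = 292
Option 1 (B + 38):
  L = 20
  B = 126 + 38 = 164
  Z = 77
  H = -39 + 4·20 − 6·164 + 77 = -866
  W = 110 − 164 + 4·77 = 254
ΔW = 254 − 292 = -38; ΔH = -866 − (-638) = -228
Score = 5·(-38) + (-4)·(-228) = 722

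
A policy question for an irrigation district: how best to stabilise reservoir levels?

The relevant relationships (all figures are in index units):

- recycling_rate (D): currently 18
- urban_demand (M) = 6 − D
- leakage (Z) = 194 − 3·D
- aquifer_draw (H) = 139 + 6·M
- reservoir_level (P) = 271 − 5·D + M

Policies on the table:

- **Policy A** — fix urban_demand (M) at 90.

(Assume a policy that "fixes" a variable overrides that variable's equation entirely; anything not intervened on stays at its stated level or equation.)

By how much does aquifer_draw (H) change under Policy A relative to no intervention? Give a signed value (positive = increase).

Baseline:
  D = 18
  M = 6 − 18 = -12
  H = 139 + 6·(-12) = 67
Policy A (M := 90):
  D = 18
  M = 90
  H = 139 + 6·90 = 679
Change in H: 679 − 67 = 612

612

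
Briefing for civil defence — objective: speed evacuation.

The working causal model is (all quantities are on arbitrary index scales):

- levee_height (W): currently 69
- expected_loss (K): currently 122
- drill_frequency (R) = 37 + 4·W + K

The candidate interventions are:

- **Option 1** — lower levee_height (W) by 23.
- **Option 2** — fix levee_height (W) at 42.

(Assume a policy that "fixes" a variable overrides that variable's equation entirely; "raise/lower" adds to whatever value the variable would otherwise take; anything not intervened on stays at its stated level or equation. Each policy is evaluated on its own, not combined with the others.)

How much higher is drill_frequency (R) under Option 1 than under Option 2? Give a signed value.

16

Option 1 (W − 23):
  W = 69 − 23 = 46
  K = 122
  R = 37 + 4·46 + 122 = 343
Option 2 (W := 42):
  W = 42
  K = 122
  R = 37 + 4·42 + 122 = 327
R: 343 − 327 = 16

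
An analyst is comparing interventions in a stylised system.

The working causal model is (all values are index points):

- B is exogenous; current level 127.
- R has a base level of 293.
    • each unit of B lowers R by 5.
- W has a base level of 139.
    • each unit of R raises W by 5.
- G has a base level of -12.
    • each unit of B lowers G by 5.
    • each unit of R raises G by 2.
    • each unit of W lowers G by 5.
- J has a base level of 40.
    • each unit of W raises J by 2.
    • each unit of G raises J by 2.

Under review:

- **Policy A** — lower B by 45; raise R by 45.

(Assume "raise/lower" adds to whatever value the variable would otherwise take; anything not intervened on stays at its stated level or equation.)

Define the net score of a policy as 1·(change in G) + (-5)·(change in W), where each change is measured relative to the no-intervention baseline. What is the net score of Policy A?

-12735

Baseline:
  B = 127
  R = 293 − 5·127 = -342
  W = 139 + 5·(-342) = -1571
  G = -12 − 5·127 + 2·(-342) − 5·(-1571) = 6524
Policy A (B − 45, R + 45):
  B = 127 − 45 = 82
  R = 293 − 5·82 (+45 from intervention) = -72
  W = 139 + 5·(-72) = -221
  G = -12 − 5·82 + 2·(-72) − 5·(-221) = 539
ΔG = 539 − 6524 = -5985; ΔW = -221 − (-1571) = 1350
Score = 1·(-5985) + (-5)·1350 = -12735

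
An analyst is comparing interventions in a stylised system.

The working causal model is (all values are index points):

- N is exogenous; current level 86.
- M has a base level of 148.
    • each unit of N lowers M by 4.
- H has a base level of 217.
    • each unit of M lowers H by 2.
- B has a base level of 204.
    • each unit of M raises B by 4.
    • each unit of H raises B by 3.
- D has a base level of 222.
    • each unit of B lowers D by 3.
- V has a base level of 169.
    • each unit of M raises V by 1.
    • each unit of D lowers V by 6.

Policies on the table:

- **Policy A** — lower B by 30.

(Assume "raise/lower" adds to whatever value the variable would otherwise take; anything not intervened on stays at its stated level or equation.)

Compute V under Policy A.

Policy A (B − 30):
  N = 86
  M = 148 − 4·86 = -196
  H = 217 − 2·(-196) = 609
  B = 204 + 4·(-196) + 3·609 (−30 from intervention) = 1217
  D = 222 − 3·1217 = -3429
  V = 169 + (-196) − 6·(-3429) = 20547

20547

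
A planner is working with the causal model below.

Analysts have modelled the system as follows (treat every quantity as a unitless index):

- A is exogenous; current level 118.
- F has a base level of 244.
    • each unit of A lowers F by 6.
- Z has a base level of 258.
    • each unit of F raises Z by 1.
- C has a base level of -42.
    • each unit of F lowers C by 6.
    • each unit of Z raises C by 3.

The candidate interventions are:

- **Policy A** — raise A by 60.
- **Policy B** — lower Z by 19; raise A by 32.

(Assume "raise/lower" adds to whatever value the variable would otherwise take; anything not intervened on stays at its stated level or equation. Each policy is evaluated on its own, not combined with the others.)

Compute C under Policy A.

Policy A (A + 60):
  A = 118 + 60 = 178
  F = 244 − 6·178 = -824
  Z = 258 + (-824) = -566
  C = -42 − 6·(-824) + 3·(-566) = 3204

3204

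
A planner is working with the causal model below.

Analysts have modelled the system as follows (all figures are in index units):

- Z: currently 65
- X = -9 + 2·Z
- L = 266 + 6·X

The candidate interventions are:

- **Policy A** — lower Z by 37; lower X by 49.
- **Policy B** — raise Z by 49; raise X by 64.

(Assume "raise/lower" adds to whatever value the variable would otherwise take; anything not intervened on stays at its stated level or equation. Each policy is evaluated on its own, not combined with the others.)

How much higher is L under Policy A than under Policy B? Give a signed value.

-1710

Policy A (Z − 37, X − 49):
  Z = 65 − 37 = 28
  X = -9 + 2·28 (−49 from intervention) = -2
  L = 266 + 6·(-2) = 254
Policy B (Z + 49, X + 64):
  Z = 65 + 49 = 114
  X = -9 + 2·114 (+64 from intervention) = 283
  L = 266 + 6·283 = 1964
L: 254 − 1964 = -1710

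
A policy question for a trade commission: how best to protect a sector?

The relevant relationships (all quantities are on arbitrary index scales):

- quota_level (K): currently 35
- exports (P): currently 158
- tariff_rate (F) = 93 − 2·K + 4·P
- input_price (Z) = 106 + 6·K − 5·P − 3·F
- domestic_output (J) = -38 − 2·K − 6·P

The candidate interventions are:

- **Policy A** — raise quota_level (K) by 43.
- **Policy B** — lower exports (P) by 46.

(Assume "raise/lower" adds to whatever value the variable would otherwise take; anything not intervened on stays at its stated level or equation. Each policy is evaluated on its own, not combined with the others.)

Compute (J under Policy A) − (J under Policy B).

-362

Policy A (K + 43):
  K = 35 + 43 = 78
  P = 158
  J = -38 − 2·78 − 6·158 = -1142
Policy B (P − 46):
  K = 35
  P = 158 − 46 = 112
  J = -38 − 2·35 − 6·112 = -780
J: -1142 − (-780) = -362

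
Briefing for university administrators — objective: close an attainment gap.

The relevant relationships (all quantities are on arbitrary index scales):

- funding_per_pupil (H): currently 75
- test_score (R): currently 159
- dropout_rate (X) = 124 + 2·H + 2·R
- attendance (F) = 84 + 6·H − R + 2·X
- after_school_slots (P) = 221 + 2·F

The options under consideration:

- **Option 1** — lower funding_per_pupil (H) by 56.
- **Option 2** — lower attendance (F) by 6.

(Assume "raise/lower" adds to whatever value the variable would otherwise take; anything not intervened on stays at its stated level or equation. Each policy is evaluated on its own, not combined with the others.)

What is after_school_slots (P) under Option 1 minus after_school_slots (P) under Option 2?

Option 1 (H − 56):
  H = 75 − 56 = 19
  R = 159
  X = 124 + 2·19 + 2·159 = 480
  F = 84 + 6·19 − 159 + 2·480 = 999
  P = 221 + 2·999 = 2219
Option 2 (F − 6):
  H = 75
  R = 159
  X = 124 + 2·75 + 2·159 = 592
  F = 84 + 6·75 − 159 + 2·592 (−6 from intervention) = 1553
  P = 221 + 2·1553 = 3327
P: 2219 − 3327 = -1108

-1108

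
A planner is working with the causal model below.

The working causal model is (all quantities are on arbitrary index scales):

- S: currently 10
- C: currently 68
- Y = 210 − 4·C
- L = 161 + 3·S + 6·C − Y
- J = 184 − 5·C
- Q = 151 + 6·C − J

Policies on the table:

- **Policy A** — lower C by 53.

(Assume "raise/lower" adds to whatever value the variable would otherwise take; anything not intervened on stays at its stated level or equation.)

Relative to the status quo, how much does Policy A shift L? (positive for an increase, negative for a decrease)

-530

Baseline:
  S = 10
  C = 68
  Y = 210 − 4·68 = -62
  L = 161 + 3·10 + 6·68 − (-62) = 661
Policy A (C − 53):
  S = 10
  C = 68 − 53 = 15
  Y = 210 − 4·15 = 150
  L = 161 + 3·10 + 6·15 − 150 = 131
Change in L: 131 − 661 = -530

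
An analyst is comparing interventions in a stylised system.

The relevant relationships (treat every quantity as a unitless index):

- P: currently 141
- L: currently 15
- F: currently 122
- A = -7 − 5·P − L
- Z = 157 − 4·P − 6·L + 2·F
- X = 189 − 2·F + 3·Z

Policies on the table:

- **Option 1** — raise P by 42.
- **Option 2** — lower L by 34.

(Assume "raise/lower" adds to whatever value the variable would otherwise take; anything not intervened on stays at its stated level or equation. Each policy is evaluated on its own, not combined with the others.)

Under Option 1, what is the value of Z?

-421

Option 1 (P + 42):
  P = 141 + 42 = 183
  L = 15
  F = 122
  Z = 157 − 4·183 − 6·15 + 2·122 = -421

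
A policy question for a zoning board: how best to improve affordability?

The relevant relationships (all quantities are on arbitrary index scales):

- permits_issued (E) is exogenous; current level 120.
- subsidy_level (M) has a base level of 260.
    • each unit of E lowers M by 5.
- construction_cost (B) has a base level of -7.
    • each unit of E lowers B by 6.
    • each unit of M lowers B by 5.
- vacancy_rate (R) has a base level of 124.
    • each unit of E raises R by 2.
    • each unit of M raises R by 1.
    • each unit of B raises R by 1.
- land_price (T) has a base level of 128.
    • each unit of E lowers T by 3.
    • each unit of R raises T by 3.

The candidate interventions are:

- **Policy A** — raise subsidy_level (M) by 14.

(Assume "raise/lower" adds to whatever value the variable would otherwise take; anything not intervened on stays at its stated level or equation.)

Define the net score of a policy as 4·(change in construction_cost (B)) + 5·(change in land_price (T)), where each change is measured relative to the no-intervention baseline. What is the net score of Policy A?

Baseline:
  E = 120
  M = 260 − 5·120 = -340
  B = -7 − 6·120 − 5·(-340) = 973
  R = 124 + 2·120 + (-340) + 973 = 997
  T = 128 − 3·120 + 3·997 = 2759
Policy A (M + 14):
  E = 120
  M = 260 − 5·120 (+14 from intervention) = -326
  B = -7 − 6·120 − 5·(-326) = 903
  R = 124 + 2·120 + (-326) + 903 = 941
  T = 128 − 3·120 + 3·941 = 2591
ΔB = 903 − 973 = -70; ΔT = 2591 − 2759 = -168
Score = 4·(-70) + 5·(-168) = -1120

-1120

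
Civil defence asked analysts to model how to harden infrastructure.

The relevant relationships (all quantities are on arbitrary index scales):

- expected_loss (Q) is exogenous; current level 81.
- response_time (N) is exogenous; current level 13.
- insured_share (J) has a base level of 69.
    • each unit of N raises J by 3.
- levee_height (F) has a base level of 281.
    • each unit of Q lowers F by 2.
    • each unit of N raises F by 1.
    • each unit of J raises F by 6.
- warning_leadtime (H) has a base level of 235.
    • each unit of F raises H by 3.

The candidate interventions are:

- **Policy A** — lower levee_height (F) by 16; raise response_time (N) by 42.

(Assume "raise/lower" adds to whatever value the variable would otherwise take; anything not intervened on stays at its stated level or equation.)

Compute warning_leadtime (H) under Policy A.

Policy A (F − 16, N + 42):
  Q = 81
  N = 13 + 42 = 55
  J = 69 + 3·55 = 234
  F = 281 − 2·81 + 55 + 6·234 (−16 from intervention) = 1562
  H = 235 + 3·1562 = 4921

4921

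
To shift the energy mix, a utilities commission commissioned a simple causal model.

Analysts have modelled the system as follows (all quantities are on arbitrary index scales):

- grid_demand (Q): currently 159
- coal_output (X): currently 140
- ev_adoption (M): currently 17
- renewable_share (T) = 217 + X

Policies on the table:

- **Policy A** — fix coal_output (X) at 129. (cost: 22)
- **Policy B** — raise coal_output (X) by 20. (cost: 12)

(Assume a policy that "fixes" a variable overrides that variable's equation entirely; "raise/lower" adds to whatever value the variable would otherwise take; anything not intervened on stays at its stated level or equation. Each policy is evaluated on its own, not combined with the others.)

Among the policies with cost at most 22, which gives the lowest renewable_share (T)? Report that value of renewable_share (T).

Policy A (X := 129):
  X = 129
  T = 217 + 129 = 346
Policy B (X + 20):
  X = 140 + 20 = 160
  T = 217 + 160 = 377
Comparing — Policy A: T=346, Policy B: T=377. Lowest is 346 (Policy A).

346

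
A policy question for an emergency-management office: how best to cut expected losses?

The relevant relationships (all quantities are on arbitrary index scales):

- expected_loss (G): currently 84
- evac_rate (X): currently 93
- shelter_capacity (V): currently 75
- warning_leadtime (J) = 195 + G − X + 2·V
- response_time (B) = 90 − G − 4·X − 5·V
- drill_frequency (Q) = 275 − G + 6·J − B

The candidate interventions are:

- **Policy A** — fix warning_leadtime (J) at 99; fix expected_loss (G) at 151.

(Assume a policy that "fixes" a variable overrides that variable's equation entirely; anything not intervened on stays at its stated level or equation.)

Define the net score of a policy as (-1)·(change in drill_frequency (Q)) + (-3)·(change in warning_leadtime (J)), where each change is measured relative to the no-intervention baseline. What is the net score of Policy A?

2133

Baseline:
  G = 84
  X = 93
  V = 75
  J = 195 + 84 − 93 + 2·75 = 336
  B = 90 − 84 − 4·93 − 5·75 = -741
  Q = 275 − 84 + 6·336 − (-741) = 2948
Policy A (J := 99, G := 151):
  G = 151
  X = 93
  V = 75
  J = 99
  B = 90 − 151 − 4·93 − 5·75 = -808
  Q = 275 − 151 + 6·99 − (-808) = 1526
ΔQ = 1526 − 2948 = -1422; ΔJ = 99 − 336 = -237
Score = (-1)·(-1422) + (-3)·(-237) = 2133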